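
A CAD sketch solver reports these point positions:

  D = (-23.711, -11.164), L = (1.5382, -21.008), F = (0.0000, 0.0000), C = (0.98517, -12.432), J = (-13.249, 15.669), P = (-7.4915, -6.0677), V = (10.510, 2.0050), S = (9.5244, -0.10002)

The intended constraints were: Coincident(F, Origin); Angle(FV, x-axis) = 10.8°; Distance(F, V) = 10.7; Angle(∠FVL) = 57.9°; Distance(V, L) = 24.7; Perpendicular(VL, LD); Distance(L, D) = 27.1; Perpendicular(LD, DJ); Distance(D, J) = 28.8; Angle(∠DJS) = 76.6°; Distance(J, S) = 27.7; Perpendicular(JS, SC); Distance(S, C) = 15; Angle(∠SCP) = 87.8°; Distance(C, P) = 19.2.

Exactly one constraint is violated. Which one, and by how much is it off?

Distance(C, P) = 19.2 — off by 8.60.

F = (0.00, 0.00) ✓; FV at 10.80° ✓; |FV| = 10.70 ✓; ∠FVL = 57.90° ✓; |VL| = 24.70 ✓; ∠(VL, LD) = 90.00° ✓; |LD| = 27.10 ✓; ∠(LD, DJ) = 90.00° ✓; |DJ| = 28.80 ✓; ∠DJS = 76.60° ✓; |JS| = 27.70 ✓; ∠(JS, SC) = 90.00° ✓; |SC| = 15.00 ✓; ∠SCP = 87.80° ✓; |CP| = 10.60 ✗.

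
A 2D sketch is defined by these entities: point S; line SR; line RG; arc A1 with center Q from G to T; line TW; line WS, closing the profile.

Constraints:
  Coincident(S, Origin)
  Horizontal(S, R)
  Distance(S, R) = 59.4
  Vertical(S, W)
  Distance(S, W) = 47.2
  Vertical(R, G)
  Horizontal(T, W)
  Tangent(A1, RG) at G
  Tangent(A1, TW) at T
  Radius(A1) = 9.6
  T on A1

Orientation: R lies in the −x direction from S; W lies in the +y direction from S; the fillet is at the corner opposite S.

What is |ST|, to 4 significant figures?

68.61

The virtual corner opposite S is at (-59.40, 47.20). The tangent condition forces QG to be normal to RG and tangency of A1 to TW means the radius QT is perpendicular to TW, with radius 9.6, so the center Q sits 9.6 in from both sides at Q = (-49.80, 37.60). That places the tangent points at G = (-59.40, 37.60) on RG and T = (-49.80, 47.20) on TW. Then |ST| = |T − S| = 68.61.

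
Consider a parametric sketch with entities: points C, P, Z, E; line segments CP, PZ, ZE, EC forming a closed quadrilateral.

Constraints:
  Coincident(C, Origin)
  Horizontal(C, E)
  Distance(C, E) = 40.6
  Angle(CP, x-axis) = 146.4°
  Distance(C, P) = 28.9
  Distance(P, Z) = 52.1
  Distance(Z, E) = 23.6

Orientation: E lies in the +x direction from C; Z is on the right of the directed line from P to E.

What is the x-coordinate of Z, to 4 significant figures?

20.08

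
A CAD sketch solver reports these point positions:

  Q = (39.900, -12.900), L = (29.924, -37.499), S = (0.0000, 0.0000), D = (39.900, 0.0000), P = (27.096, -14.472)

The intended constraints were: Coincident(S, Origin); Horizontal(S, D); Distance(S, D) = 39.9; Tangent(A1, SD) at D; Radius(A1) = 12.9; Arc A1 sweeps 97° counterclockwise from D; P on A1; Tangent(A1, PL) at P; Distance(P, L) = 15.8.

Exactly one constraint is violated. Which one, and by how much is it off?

Distance(P, L) = 15.8 — off by 7.40.

S = (0.00, 0.00) ✓; S.y = 0.00, D.y = 0.00 ✓; |SD| = 39.90 ✓; ∠(QD, DS) = 90.00° ✓; |QD| = 12.90 ✓; bearing(Q→P) − bearing(Q→D) = 97.00° ✓; |QP| = 12.90 ✓; ∠(QP, PL) = 90.00° ✓; |PL| = 23.20 ✗.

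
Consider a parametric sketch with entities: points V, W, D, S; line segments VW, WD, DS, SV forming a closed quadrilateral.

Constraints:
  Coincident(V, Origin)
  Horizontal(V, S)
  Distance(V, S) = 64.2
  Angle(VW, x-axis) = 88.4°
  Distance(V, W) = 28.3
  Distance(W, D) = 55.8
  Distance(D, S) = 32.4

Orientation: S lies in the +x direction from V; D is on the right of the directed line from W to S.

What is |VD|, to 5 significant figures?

38.779

Checks: |VS| = 64.20 ✓; |VW| = 28.30 ✓; |WD| = 55.80 ✓; |DS| = 32.40 ✓.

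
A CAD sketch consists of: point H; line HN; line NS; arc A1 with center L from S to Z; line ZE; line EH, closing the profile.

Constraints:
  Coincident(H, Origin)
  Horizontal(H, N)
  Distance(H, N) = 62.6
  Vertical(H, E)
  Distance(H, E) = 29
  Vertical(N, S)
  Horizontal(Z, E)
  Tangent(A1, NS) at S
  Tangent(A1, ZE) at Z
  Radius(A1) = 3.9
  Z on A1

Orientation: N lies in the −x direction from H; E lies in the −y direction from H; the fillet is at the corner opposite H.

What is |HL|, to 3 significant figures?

63.8

H is at the origin; HN is horizontal with |HN| = 62.6 and N on the −x side, so N = (-62.6, 0.00). HE is vertical with |HE| = 29.0 and E on the −y side, so E = (0.00, -29.0). The virtual corner opposite H is at (-62.6, -29.0). Since A1 is tangent to NS there, LS ⟂ NS and tangency of A1 to ZE means the radius LZ is perpendicular to ZE, with radius 3.9, so the center L sits 3.9 in from both sides at L = (-58.7, -25.1). Then |HL| = |L − H| = 63.8.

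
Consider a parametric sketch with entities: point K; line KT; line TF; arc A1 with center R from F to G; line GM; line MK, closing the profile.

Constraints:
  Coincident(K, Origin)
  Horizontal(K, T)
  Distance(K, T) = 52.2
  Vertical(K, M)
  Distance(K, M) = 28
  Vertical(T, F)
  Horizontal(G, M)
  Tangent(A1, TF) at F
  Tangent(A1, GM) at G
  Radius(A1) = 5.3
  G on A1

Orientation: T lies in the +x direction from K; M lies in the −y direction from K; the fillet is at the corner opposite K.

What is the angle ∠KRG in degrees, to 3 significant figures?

116°

K is at the origin; K and T share the same y with |KT| = 52.2 and T on the +x side, so T = (52.2, 0.00). K and M share the same x with |KM| = 28.0 and M on the −y side, so M = (0.00, -28.0). The virtual corner opposite K is at (52.2, -28.0). Since A1 is tangent to TF there, RF ⟂ TF and A1 meets GM tangentially, so RG is at right angles to GM, with radius 5.3, so the center R sits 5.3 in from both sides at R = (46.9, -22.7). That places the tangent points at F = (52.2, -22.7) on TF and G = (46.9, -28.0) on GM. Then cos ∠KRG = RK·RG / (|RK||RG|), giving 116°.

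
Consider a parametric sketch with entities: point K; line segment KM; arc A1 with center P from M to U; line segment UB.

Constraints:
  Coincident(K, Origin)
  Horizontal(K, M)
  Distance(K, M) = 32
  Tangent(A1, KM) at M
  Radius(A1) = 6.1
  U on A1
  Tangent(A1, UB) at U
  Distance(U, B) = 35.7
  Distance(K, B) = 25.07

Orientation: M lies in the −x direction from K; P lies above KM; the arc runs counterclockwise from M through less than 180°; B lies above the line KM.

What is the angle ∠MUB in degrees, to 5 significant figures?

159.38°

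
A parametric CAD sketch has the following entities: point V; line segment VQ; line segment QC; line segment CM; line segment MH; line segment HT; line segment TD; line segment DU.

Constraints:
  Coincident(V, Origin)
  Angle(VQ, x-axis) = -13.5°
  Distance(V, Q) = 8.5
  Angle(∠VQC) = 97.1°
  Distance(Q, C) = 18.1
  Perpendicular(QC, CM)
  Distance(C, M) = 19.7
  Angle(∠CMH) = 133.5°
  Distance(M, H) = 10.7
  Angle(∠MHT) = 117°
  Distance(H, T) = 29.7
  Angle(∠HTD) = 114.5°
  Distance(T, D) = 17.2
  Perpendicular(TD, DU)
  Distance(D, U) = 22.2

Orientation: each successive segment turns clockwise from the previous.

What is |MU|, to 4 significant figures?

26.39

V is at the origin; VQ runs at -13.5° with length 8.5, so Q = (8.265, -1.984). ∠VQC = 97.1° gives QC at -96.40° from the x-axis; with |QC| = 18.1, C = (6.248, -19.97). The perpendicularity gives CM at right angles to QC, so CM runs at 173.6°; with |CM| = 19.7, M = (-13.33, -17.78). ∠CMH = 133.5° gives MH at 127.1° from the x-axis; with |MH| = 10.7, H = (-19.78, -9.241). ∠MHT = 117.0° gives HT at 64.10° from the x-axis; with |HT| = 29.7, T = (-6.811, 17.48). ∠HTD = 114.5° gives TD at -1.400° from the x-axis; with |TD| = 17.2, D = (10.38, 17.06). TD ⟂ DU, so DU runs at -91.40°; with |DU| = 22.2, U = (9.841, -5.138). Then |MU| = |U − M| = 26.39.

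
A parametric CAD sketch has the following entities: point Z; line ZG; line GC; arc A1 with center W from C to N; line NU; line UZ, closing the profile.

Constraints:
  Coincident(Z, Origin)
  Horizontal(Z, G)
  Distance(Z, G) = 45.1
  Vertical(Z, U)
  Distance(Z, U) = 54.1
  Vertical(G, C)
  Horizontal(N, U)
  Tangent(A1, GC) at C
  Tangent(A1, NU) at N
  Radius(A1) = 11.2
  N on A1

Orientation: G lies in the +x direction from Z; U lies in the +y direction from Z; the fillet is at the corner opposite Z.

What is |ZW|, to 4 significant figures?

54.68

Z is at the origin; ZG is horizontal with |ZG| = 45.1 and G on the +x side, so G = (45.10, 0.000). Z and U share the same x with |ZU| = 54.1 and U on the +y side, so U = (0.000, 54.10). The virtual corner opposite Z is at (45.10, 54.10). The tangent condition forces WC to be normal to GC and A1 meets NU tangentially, so WN is at right angles to NU, with radius 11.2, so the center W sits 11.2 in from both sides at W = (33.90, 42.90). Then |ZW| = |W − Z| = 54.68.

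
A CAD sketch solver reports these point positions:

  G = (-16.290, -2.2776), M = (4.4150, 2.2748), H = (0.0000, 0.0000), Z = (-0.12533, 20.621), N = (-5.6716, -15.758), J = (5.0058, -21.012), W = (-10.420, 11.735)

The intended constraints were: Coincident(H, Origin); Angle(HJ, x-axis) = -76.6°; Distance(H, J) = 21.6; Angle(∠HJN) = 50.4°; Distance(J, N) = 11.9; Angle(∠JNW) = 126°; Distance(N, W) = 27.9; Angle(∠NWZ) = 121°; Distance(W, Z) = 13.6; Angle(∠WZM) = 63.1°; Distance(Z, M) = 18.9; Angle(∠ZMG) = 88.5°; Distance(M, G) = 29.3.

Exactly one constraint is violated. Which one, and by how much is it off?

Distance(M, G) = 29.3 — off by 8.10.

H = (0.00, 0.00) ✓; HJ at -76.60° ✓; |HJ| = 21.60 ✓; ∠HJN = 50.40° ✓; |JN| = 11.90 ✓; ∠JNW = 126.0° ✓; |NW| = 27.90 ✓; ∠NWZ = 121.0° ✓; |WZ| = 13.60 ✓; ∠WZM = 63.10° ✓; |ZM| = 18.90 ✓; ∠ZMG = 88.50° ✓; |MG| = 21.20 ✗.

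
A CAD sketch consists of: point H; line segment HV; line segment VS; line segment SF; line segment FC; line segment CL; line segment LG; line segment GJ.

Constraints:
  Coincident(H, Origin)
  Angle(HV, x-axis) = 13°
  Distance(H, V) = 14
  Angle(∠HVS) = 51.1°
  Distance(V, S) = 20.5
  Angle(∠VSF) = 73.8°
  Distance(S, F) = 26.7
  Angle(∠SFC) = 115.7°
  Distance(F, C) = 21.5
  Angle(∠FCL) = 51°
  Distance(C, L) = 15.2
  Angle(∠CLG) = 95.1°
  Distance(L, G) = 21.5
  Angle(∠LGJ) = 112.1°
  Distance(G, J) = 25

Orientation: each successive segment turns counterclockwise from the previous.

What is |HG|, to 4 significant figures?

17.23

∠FCL = 51.0° gives CL at 81.40° from the x-axis; with |CL| = 15.2, L = (4.321, -9.822). ∠CLG = 95.1° gives LG at 166.3° from the x-axis; with |LG| = 21.5, G = (-16.57, -4.730). Then |HG| = |G − H| = 17.23.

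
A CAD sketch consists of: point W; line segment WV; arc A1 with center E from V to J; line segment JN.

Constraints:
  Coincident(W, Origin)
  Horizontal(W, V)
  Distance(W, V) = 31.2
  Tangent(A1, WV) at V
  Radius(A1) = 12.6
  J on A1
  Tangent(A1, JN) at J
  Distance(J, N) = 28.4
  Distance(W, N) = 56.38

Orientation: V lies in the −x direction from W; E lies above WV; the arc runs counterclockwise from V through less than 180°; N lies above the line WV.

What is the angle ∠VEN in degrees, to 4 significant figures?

170.9°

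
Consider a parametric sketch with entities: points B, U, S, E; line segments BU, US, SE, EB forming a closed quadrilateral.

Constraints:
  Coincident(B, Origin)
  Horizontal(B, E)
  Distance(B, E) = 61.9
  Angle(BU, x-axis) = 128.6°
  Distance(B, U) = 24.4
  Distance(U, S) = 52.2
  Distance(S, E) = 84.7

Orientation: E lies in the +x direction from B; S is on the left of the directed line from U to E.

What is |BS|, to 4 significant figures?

66.17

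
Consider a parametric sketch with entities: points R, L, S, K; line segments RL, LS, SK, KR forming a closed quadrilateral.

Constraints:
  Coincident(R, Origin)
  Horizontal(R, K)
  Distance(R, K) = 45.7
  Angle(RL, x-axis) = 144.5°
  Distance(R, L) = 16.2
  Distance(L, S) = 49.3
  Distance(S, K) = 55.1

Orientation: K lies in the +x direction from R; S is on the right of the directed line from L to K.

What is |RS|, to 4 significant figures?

36.88

R is at the origin; RK is horizontal with |RK| = 45.7 and K in +x, so K = (45.7, 0). RL runs at 144.5° with |RL| = 16.2, so L = (-13.19, 9.407). S is determined by |LS| = 49.3 and |SK| = 55.1 together: it lies at the intersection of circle(L, 49.3) and circle(K, 55.1). With |LK| = 59.64, the foot of the radical line on LK is 24.74 from L and the perpendicular offset is √(49.3² − 24.74²) = 42.64. Taking the right-of-LK solution: S = (4.516, -36.60).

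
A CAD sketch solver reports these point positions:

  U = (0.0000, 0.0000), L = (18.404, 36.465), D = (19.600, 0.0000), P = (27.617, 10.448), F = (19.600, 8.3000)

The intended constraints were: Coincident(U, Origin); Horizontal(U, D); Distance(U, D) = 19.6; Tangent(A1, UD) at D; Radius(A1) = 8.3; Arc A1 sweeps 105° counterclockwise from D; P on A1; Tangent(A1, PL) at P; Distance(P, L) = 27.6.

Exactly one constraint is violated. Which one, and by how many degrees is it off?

Tangent(A1, PL) at P — off by 4.50°.

U = (0.00, 0.00) ✓; U.y = 0.00, D.y = 0.00 ✓; |UD| = 19.60 ✓; ∠(FD, DU) = 90.00° ✓; |FD| = 8.300 ✓; bearing(F→P) − bearing(F→D) = 105.0° ✓; |FP| = 8.300 ✓; ∠(FP, PL) = 85.50° ✗; |PL| = 27.60 ✓.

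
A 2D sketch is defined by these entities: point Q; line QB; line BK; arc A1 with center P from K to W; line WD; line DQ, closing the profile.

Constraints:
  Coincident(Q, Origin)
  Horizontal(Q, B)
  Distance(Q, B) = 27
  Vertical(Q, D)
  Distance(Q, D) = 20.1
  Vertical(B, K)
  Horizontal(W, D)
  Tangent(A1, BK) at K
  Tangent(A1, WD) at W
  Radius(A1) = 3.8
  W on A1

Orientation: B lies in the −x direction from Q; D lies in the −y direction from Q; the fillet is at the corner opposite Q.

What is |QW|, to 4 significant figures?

30.70

Q is at the origin; QB is horizontal with |QB| = 27.0 and B on the −x side, so B = (-27.00, 0.000). Q and D share the same x with |QD| = 20.1 and D on the −y side, so D = (0.000, -20.10). The virtual corner opposite Q is at (-27.00, -20.10). Tangency of A1 to BK means the radius PK is perpendicular to BK and A1 meets WD tangentially, so PW is at right angles to WD, with radius 3.8, so the center P sits 3.8 in from both sides at P = (-23.20, -16.30). That places the tangent points at K = (-27.00, -16.30) on BK and W = (-23.20, -20.10) on WD. Then |QW| = |W − Q| = 30.70.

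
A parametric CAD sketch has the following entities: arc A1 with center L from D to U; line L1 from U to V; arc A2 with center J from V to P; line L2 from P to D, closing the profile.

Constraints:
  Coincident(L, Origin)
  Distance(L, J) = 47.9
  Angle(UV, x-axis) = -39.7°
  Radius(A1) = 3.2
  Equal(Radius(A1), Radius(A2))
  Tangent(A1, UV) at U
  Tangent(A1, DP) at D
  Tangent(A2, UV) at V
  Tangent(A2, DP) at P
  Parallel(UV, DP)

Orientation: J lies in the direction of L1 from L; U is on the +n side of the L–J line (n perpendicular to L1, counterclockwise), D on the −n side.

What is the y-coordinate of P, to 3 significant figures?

-33.1

The slot axis is L1's direction at -39.7°, so u = (cos -39.7°, sin -39.7°) = (0.769, -0.639) and n = (−sin -39.7°, cos -39.7°) = (0.639, 0.769). L is at the origin and J lies 47.9 along u from L, so J = 47.9·u = (36.9, -30.6). Tangency of A1 to both parallel lines with radius 3.2 puts U and D at L ± 3.2·n: U = (2.04, 2.46), D = (-2.04, -2.46). Equal radii place V and P the same way about J: V = J + 3.2·n = (38.9, -28.1), P = J − 3.2·n = (34.8, -33.1). So P.y = -33.1.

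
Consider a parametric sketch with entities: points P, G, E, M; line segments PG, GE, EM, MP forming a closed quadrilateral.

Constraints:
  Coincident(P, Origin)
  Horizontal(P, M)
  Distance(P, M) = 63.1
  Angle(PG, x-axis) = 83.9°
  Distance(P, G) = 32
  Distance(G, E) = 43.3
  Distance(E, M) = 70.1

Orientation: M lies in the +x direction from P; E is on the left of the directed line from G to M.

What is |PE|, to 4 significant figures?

71.46

P is at the origin; PM is horizontal with |PM| = 63.1 and M in +x, so M = (63.1, 0). PG runs at 83.9° with |PG| = 32.0, so G = (3.400, 31.82). E is determined by |GE| = 43.3 and |EM| = 70.1 together: it lies at the intersection of circle(G, 43.3) and circle(M, 70.1). With |GM| = 67.65, the foot of the radical line on GM is 11.36 from G and the perpendicular offset is √(43.3² − 11.36²) = 41.78. Taking the left-of-GM solution: E = (33.08, 63.35).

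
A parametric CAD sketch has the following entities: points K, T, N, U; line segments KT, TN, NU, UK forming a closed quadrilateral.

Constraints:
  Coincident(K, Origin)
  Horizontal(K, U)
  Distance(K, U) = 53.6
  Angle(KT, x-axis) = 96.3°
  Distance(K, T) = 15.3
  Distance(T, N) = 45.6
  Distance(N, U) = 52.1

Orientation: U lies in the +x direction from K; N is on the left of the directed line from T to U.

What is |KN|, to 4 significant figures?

56.30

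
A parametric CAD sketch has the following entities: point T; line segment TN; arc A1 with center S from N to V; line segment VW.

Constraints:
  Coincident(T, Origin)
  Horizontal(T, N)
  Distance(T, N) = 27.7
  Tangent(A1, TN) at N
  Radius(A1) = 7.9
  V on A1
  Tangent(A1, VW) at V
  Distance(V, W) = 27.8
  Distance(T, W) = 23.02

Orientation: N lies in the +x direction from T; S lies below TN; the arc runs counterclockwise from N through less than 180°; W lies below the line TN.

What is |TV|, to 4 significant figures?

22.07

Checks: |SV| = 7.900 ✓; ∠(SV, VW) = 90.00° ✓; |VW| = 27.80 ✓; |TW| = 23.02 ✓.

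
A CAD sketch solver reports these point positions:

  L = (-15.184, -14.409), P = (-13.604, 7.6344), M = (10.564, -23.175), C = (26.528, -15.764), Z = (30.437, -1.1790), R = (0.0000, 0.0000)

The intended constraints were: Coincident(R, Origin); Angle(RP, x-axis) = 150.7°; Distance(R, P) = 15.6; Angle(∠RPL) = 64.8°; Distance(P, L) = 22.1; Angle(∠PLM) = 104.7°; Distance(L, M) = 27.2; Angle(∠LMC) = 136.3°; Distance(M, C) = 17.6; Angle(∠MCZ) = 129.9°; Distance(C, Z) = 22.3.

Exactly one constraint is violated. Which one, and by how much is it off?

Distance(C, Z) = 22.3 — off by 7.20.

R = (0.00, 0.00) ✓; RP at 150.7° ✓; |RP| = 15.60 ✓; ∠RPL = 64.80° ✓; |PL| = 22.10 ✓; ∠PLM = 104.7° ✓; |LM| = 27.20 ✓; ∠LMC = 136.3° ✓; |MC| = 17.60 ✓; ∠MCZ = 129.9° ✓; |CZ| = 15.10 ✗.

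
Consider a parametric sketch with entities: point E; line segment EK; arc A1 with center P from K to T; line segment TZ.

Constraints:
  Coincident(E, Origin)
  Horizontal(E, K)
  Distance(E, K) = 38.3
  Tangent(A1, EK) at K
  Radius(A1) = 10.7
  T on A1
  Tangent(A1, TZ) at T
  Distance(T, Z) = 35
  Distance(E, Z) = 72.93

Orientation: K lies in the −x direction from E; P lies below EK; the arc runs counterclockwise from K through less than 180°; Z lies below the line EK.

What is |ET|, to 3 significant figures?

48.6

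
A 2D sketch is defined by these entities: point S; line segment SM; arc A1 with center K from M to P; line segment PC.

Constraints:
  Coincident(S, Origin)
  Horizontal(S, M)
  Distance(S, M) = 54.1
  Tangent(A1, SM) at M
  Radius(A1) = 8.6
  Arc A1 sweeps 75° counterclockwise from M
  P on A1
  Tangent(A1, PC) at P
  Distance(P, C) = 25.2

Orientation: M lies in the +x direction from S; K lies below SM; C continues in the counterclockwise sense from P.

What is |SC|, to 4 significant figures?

49.86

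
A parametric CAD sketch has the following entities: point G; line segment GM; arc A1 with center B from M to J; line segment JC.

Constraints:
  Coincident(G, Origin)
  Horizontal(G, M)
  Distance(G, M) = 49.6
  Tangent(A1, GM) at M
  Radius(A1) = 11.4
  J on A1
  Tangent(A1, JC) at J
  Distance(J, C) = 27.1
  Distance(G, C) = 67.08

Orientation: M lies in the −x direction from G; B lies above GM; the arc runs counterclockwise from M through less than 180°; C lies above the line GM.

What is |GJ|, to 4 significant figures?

43.30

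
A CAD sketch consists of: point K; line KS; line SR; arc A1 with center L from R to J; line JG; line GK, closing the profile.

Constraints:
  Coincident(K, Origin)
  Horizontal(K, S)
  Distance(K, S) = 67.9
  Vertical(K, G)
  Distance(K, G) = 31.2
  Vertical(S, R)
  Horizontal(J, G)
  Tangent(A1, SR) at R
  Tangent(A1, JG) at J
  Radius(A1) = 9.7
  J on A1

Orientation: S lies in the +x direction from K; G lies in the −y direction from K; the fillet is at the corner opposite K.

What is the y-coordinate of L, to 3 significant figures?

-21.5

K is at the origin; K and S share the same y with |KS| = 67.9 and S on the +x side, so S = (67.9, 0.00). K and G share the same x with |KG| = 31.2 and G on the −y side, so G = (0.00, -31.2). The virtual corner opposite K is at (67.9, -31.2). Tangency of A1 to SR means the radius LR is perpendicular to SR and since A1 is tangent to JG there, LJ ⟂ JG, with radius 9.7, so the center L sits 9.7 in from both sides at L = (58.2, -21.5). So L.y = -21.5.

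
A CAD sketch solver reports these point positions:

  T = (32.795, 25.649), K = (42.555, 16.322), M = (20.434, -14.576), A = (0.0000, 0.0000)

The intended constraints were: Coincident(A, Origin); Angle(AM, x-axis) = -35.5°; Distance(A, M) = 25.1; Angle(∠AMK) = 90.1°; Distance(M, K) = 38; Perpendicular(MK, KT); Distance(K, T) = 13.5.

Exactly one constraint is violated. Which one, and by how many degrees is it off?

Perpendicular(MK, KT) — off by 8.10°.

A = (0.00, 0.00) ✓; AM at -35.50° ✓; |AM| = 25.10 ✓; ∠AMK = 90.10° ✓; |MK| = 38.00 ✓; ∠(MK, KT) = 81.90° ✗; |KT| = 13.50 ✓.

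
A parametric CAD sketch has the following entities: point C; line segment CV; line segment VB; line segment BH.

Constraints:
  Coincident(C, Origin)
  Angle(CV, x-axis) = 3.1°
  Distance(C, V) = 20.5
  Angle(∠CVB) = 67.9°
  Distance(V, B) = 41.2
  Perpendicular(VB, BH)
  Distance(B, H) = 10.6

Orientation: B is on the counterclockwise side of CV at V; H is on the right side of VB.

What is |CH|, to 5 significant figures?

44.690

C is at the origin; CV runs at 3.1° with length 20.5, so V = 20.5·(cos 3.1°, sin 3.1°) = (20.470, 1.1086). ∠CVB = 67.9°, so VB runs at 3.1° + (180° − 67.9°) = 115.20° from the x-axis; with |VB| = 41.2, B = V + 41.2·(cos 115.20°, sin 115.20°) = (2.9279, 38.387). The perpendicularity gives BH at right angles to VB; with |BH| = 10.6 on the right of VB, H = B + 10.6·(0.90483, 0.42578) = (12.519, 42.901). Then |CH| = |H − C| = 44.690.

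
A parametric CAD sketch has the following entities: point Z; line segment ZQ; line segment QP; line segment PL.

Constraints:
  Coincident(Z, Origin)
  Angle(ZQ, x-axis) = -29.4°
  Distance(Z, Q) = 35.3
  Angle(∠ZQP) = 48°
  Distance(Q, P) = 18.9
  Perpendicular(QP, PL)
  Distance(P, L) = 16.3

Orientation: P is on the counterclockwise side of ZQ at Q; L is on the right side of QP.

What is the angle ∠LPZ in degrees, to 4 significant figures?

169.8°

Z is at the origin; ZQ runs at -29.4° with length 35.3, so Q = 35.3·(cos -29.4°, sin -29.4°) = (30.75, -17.33). ∠ZQP = 48.0°, so QP runs at -29.4° + (180° − 48.0°) = 102.6° from the x-axis; with |QP| = 18.9, P = Q + 18.9·(cos 102.6°, sin 102.6°) = (26.63, 1.116). QP ⟂ PL; with |PL| = 16.3 on the right of QP, L = P + 16.3·(0.9759, 0.2181) = (42.54, 4.672). Then cos ∠LPZ = PL·PZ / (|PL||PZ|), giving 169.8°.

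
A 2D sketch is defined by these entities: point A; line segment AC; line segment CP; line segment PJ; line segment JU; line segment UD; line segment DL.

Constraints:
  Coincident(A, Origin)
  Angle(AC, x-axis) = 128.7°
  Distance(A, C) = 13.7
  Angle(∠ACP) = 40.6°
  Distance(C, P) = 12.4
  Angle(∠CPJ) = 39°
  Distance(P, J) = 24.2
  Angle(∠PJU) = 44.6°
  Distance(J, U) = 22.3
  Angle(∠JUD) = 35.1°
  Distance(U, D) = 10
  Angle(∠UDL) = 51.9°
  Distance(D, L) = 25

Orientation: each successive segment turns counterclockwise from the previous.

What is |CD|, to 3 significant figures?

2.04

A is at the origin; AC runs at 128.7° with length 13.7, so C = (-8.57, 10.7). ∠ACP = 40.6° gives CP at -91.9° from the x-axis; with |CP| = 12.4, P = (-8.98, -1.70). ∠CPJ = 39.0° gives PJ at 49.1° from the x-axis; with |PJ| = 24.2, J = (6.87, 16.6). ∠PJU = 44.6° gives JU at -176° from the x-axis; with |JU| = 22.3, U = (-15.4, 14.8). ∠JUD = 35.1° gives UD at -30.6° from the x-axis; with |UD| = 10.0, D = (-6.76, 9.75). Then |CD| = |D − C| = 2.04.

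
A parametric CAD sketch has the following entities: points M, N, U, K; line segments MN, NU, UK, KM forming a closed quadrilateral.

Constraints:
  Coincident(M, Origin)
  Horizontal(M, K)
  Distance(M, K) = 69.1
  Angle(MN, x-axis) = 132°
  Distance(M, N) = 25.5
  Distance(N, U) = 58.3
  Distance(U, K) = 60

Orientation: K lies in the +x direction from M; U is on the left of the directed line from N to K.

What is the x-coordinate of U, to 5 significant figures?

33.369

Checks: |NU| = 58.30 ✓; |UK| = 60.00 ✓.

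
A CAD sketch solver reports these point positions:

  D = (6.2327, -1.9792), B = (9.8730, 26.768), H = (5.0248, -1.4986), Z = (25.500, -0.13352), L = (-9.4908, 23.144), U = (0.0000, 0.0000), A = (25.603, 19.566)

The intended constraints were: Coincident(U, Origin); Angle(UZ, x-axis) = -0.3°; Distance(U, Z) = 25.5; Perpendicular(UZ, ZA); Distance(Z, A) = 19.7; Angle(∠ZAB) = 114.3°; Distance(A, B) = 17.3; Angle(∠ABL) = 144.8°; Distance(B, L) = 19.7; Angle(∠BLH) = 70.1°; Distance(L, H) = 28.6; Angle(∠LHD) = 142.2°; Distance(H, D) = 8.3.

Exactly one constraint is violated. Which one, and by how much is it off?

Distance(H, D) = 8.3 — off by 7.00.

U = (0.00, 0.00) ✓; UZ at -0.3000° ✓; |UZ| = 25.50 ✓; ∠(UZ, ZA) = 90.00° ✓; |ZA| = 19.70 ✓; ∠ZAB = 114.3° ✓; |AB| = 17.30 ✓; ∠ABL = 144.8° ✓; |BL| = 19.70 ✓; ∠BLH = 70.10° ✓; |LH| = 28.60 ✓; ∠LHD = 142.2° ✓; |HD| = 1.300 ✗.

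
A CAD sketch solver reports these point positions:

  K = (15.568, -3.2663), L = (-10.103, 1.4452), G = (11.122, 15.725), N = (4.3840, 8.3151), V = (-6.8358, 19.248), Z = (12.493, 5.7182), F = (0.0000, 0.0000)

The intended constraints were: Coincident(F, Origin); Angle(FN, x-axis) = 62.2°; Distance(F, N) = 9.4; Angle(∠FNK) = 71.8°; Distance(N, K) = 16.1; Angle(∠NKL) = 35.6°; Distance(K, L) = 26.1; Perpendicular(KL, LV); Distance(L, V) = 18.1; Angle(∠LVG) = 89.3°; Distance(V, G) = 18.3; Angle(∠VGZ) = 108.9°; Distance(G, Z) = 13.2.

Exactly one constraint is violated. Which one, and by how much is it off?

Distance(G, Z) = 13.2 — off by 3.10.

F = (0.00, 0.00) ✓; FN at 62.20° ✓; |FN| = 9.400 ✓; ∠FNK = 71.80° ✓; |NK| = 16.10 ✓; ∠NKL = 35.60° ✓; |KL| = 26.10 ✓; ∠(KL, LV) = 90.00° ✓; |LV| = 18.10 ✓; ∠LVG = 89.30° ✓; |VG| = 18.30 ✓; ∠VGZ = 108.9° ✓; |GZ| = 10.10 ✗.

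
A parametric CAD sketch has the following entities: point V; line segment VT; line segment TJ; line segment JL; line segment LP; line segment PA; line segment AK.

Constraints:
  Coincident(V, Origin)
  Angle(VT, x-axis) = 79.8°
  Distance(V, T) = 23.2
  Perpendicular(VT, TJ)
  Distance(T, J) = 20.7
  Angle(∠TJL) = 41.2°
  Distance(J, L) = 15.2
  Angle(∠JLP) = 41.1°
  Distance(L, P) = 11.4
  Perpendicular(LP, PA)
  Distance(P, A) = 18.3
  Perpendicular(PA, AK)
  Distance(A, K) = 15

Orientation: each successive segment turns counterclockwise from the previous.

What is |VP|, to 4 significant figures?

26.76

∠TJL = 41.2° gives JL at -51.40° from the x-axis; with |JL| = 15.2, L = (-6.782, 14.62). ∠JLP = 41.1° gives LP at 87.50° from the x-axis; with |LP| = 11.4, P = (-6.284, 26.01). Then |VP| = |P − V| = 26.76.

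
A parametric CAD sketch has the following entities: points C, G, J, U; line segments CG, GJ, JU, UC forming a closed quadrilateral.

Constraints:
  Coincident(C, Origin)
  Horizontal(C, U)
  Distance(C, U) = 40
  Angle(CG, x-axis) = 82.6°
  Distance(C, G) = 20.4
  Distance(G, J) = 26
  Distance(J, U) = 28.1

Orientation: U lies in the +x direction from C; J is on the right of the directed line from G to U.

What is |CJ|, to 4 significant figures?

12.80

Checks: |GJ| = 26.00 ✓; |JU| = 28.10 ✓.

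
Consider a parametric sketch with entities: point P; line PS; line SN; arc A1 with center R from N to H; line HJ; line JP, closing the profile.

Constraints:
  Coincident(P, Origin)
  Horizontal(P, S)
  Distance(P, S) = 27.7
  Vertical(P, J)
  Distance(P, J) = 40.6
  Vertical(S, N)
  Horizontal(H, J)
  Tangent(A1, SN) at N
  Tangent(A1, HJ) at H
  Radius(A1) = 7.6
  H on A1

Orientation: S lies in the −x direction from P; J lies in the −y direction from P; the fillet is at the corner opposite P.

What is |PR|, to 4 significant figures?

38.64

P is at the origin; PS is horizontal with |PS| = 27.7 and S on the −x side, so S = (-27.70, 0.000). PJ is vertical with |PJ| = 40.6 and J on the −y side, so J = (0.000, -40.60). The virtual corner opposite P is at (-27.70, -40.60). A1 meets SN tangentially, so RN is at right angles to SN and since A1 is tangent to HJ there, RH ⟂ HJ, with radius 7.6, so the center R sits 7.6 in from both sides at R = (-20.10, -33.00). Then |PR| = |R − P| = 38.64.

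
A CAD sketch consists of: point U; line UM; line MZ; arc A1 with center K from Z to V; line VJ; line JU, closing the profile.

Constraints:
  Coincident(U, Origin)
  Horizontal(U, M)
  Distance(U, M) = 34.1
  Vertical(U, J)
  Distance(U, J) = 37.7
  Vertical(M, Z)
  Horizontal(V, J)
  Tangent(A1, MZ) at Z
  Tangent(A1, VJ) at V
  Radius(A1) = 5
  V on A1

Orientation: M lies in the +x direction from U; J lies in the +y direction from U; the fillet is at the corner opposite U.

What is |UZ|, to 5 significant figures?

47.245

U is at the origin; UM is horizontal with |UM| = 34.1 and M on the +x side, so M = (34.100, 0.0000). UJ is vertical with |UJ| = 37.7 and J on the +y side, so J = (0.0000, 37.700). The virtual corner opposite U is at (34.100, 37.700). Since A1 is tangent to MZ there, KZ ⟂ MZ and A1 meets VJ tangentially, so KV is at right angles to VJ, with radius 5.0, so the center K sits 5.0 in from both sides at K = (29.100, 32.700). That places the tangent points at Z = (34.100, 32.700) on MZ and V = (29.100, 37.700) on VJ. Then |UZ| = |Z − U| = 47.245.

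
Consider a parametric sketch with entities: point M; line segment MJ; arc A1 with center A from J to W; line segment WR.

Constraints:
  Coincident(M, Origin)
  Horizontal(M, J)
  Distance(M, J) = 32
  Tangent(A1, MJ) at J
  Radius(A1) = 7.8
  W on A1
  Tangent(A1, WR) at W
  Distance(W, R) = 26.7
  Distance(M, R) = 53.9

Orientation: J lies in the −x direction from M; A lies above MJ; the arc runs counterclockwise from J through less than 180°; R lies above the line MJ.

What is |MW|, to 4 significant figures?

28.69

Checks: |AJ| = 7.800 ✓; |AW| = 7.800 ✓; ∠(AW, WR) = 90.00° ✓; |WR| = 26.70 ✓; |MR| = 53.90 ✓.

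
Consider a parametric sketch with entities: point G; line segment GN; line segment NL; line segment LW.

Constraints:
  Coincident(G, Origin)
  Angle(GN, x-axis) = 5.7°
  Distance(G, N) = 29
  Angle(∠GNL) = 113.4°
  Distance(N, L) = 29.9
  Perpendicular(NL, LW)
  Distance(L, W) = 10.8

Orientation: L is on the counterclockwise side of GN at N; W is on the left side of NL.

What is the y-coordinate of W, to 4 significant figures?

34.65

G is at the origin; GN runs at 5.7° with length 29.0, so N = 29.0·(cos 5.7°, sin 5.7°) = (28.86, 2.880). ∠GNL = 113.4°, so NL runs at 5.7° + (180° − 113.4°) = 72.30° from the x-axis; with |NL| = 29.9, L = N + 29.9·(cos 72.30°, sin 72.30°) = (37.95, 31.36). NL is perpendicular to LW; with |LW| = 10.8 on the left of NL, W = L + 10.8·(-0.9527, 0.3040) = (27.66, 34.65). So W.y = 34.65.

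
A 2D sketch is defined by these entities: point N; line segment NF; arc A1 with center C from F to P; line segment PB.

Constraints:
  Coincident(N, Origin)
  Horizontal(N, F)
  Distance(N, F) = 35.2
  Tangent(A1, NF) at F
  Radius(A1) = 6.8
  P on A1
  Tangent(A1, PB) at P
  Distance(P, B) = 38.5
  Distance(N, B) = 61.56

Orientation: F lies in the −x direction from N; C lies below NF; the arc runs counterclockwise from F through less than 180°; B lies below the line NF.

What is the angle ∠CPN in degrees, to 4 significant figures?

8.710°

Checks: |CP| = 6.800 ✓; ∠(CP, PB) = 90.00° ✓; |PB| = 38.50 ✓; |NB| = 61.56 ✓.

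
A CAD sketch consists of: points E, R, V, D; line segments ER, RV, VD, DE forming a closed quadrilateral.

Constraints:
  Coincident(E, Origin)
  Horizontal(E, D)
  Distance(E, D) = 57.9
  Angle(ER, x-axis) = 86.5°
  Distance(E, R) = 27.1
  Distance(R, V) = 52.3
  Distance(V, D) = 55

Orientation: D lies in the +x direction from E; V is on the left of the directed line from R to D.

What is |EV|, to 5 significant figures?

71.181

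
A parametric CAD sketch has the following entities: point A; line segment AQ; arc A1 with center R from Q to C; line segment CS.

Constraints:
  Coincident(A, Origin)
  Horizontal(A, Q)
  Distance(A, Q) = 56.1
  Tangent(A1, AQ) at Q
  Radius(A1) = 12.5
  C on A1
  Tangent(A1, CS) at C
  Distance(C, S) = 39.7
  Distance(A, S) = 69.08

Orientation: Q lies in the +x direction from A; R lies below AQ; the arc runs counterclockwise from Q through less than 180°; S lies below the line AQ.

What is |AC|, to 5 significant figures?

45.469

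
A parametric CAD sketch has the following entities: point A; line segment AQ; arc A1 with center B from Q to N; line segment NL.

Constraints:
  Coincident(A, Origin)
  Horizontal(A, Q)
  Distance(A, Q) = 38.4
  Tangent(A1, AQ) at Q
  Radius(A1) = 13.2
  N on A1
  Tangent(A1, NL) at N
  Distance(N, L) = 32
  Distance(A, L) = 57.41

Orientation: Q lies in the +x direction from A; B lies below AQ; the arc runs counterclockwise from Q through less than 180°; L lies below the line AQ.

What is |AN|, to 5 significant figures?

30.167

A is at the origin; A and Q share the same y with |AQ| = 38.4 and Q on the +x side, so Q = (38.400, 0.0000). The tangent condition forces BQ to be normal to AQ, so B = Q + (0, -13.2) = (38.400, -13.200). Since BN ⟂ NL (tangency), |BL| = √(13.2² + 32.0²) = 34.616 regardless of where N sits on A1. So L lies on both circle(A, 57.41) and circle(B, 34.616); the below-AQ intersection is L = (32.519, -47.312). N is the foot of the tangent from L: N = (25.520, -16.087).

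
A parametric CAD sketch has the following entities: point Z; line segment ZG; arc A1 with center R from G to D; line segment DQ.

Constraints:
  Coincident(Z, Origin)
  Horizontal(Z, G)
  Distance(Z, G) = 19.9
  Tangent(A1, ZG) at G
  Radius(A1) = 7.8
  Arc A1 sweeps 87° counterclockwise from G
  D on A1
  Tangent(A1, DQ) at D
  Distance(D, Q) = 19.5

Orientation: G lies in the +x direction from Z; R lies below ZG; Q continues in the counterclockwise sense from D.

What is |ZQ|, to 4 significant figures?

29.06

Z is at the origin; Z and G share the same y with |ZG| = 19.9 and G on the +x side, so G = (19.90, 0.000). Since A1 is tangent to ZG there, RG ⟂ ZG, so R = G + (0, -7.8) = (19.90, -7.800). On A1, G sits at bearing 90° from R; an 87° counterclockwise sweep puts D at bearing 177°, so D = R + 7.8·(cos 177°, sin 177°) = (12.11, -7.392). Tangency of A1 to DQ means the radius RD is perpendicular to DQ, so DQ runs along (−sin 177°, cos 177°); with |DQ| = 19.5, Q = (11.09, -26.87). Then |ZQ| = |Q − Z| = 29.06.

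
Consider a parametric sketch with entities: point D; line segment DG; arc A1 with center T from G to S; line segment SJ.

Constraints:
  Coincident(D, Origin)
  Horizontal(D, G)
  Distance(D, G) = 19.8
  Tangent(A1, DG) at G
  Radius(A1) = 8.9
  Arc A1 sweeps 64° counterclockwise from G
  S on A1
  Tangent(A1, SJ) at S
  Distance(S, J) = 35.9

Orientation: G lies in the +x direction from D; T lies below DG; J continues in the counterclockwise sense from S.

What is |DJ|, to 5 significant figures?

37.473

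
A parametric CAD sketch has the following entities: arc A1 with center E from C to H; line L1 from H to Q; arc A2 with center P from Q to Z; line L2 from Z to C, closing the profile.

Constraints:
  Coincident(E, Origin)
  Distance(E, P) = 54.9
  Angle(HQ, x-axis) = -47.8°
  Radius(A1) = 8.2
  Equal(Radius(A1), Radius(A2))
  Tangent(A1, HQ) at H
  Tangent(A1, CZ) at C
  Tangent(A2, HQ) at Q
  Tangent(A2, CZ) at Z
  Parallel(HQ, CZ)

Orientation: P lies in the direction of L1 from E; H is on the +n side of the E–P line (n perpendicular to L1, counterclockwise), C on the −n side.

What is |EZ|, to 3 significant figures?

55.5

The slot axis is L1's direction at -47.8°, so u = (cos -47.8°, sin -47.8°) = (0.672, -0.741) and n = (−sin -47.8°, cos -47.8°) = (0.741, 0.672). E is at the origin and P lies 54.9 along u from E, so P = 54.9·u = (36.9, -40.7). Tangency of A1 to both parallel lines with radius 8.2 puts H and C at E ± 8.2·n: H = (6.07, 5.51), C = (-6.07, -5.51). Equal radii place Q and Z the same way about P: Q = P + 8.2·n = (43.0, -35.2), Z = P − 8.2·n = (30.8, -46.2). Then |EZ| = |Z − E| = 55.5.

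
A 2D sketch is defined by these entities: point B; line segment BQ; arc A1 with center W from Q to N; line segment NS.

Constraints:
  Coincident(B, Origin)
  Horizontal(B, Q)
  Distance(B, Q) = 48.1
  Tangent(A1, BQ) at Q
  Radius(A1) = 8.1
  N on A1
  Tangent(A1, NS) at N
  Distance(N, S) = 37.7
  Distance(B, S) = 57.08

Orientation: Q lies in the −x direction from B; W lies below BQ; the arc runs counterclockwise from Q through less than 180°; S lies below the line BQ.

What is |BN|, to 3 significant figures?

56.4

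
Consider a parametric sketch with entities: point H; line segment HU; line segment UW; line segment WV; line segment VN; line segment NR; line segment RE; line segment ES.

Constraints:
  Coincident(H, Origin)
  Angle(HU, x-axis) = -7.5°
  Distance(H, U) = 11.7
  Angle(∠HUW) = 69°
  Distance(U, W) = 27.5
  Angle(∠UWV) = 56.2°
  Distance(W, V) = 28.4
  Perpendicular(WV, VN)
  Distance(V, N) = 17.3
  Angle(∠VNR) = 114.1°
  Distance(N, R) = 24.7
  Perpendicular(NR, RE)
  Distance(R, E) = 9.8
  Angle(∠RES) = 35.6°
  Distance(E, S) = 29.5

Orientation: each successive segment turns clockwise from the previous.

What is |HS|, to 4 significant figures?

20.72

H is at the origin; HU runs at -7.5° with length 11.7, so U = (11.60, -1.527). ∠HUW = 69.0° gives UW at -118.5° from the x-axis; with |UW| = 27.5, W = (-1.522, -25.69). ∠UWV = 56.2° gives WV at 117.7° from the x-axis; with |WV| = 28.4, V = (-14.72, -0.5494). The perpendicularity gives VN at right angles to WV, so VN runs at 27.70°; with |VN| = 17.3, N = (0.5938, 7.492). ∠VNR = 114.1° gives NR at -38.20° from the x-axis; with |NR| = 24.7, R = (20.00, -7.782). The perpendicularity gives RE at right angles to NR, so RE runs at -128.2°; with |RE| = 9.8, E = (13.94, -15.48). ∠RES = 35.6° gives ES at 87.40° from the x-axis; with |ES| = 29.5, S = (15.28, 13.99). Then |HS| = |S − H| = 20.72.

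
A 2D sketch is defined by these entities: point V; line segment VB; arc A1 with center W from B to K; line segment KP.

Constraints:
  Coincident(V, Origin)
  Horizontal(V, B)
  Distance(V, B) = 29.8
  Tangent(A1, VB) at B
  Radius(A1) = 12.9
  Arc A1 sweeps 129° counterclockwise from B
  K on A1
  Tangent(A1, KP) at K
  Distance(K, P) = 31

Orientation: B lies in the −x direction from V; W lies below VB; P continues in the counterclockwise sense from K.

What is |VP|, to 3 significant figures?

49.5

V is at the origin; V and B share the same y with |VB| = 29.8 and B on the −x side, so B = (-29.8, 0.00). Since A1 is tangent to VB there, WB ⟂ VB, so W = B + (0, -12.9) = (-29.8, -12.9). On A1, B sits at bearing 90° from W; a 129° counterclockwise sweep puts K at bearing 219°, so K = W + 12.9·(cos 219°, sin 219°) = (-39.8, -21.0). Since A1 is tangent to KP there, WK ⟂ KP, so KP runs along (−sin 219°, cos 219°); with |KP| = 31.0, P = (-20.3, -45.1). Then |VP| = |P − V| = 49.5.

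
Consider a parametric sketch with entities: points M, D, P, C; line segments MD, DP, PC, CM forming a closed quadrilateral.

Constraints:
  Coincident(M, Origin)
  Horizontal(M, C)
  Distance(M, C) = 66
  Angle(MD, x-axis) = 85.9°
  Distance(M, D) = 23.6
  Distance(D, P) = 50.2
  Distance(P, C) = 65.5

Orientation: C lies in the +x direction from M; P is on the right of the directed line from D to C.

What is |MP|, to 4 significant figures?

27.16

M is at the origin; M and C share the same y with |MC| = 66.0 and C in +x, so C = (66.0, 0). MD runs at 85.9° with |MD| = 23.6, so D = (1.687, 23.54). P is determined by |DP| = 50.2 and |PC| = 65.5 together: it lies at the intersection of circle(D, 50.2) and circle(C, 65.5). With |DC| = 68.49, the foot of the radical line on DC is 21.32 from D and the perpendicular offset is √(50.2² − 21.32²) = 45.45. Taking the right-of-DC solution: P = (6.086, -26.47).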